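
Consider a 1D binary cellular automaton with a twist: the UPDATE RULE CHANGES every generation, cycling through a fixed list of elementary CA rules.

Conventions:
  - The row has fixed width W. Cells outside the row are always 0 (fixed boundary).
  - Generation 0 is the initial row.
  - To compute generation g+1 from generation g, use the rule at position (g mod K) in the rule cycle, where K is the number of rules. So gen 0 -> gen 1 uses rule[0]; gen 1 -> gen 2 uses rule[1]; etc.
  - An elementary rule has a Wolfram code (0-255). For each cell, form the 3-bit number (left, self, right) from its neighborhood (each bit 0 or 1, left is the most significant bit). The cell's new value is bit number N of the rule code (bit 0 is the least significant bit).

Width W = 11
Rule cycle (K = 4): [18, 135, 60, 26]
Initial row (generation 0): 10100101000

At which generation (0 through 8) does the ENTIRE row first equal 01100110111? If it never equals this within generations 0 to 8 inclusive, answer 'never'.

Answer: never

Derivation:
Gen 0: 10100101000
Gen 1 (rule 18): 00011000100
Gen 2 (rule 135): 11100011101
Gen 3 (rule 60): 10010010011
Gen 4 (rule 26): 01101101110
Gen 5 (rule 18): 10000000001
Gen 6 (rule 135): 10111111111
Gen 7 (rule 60): 11100000000
Gen 8 (rule 26): 10010000000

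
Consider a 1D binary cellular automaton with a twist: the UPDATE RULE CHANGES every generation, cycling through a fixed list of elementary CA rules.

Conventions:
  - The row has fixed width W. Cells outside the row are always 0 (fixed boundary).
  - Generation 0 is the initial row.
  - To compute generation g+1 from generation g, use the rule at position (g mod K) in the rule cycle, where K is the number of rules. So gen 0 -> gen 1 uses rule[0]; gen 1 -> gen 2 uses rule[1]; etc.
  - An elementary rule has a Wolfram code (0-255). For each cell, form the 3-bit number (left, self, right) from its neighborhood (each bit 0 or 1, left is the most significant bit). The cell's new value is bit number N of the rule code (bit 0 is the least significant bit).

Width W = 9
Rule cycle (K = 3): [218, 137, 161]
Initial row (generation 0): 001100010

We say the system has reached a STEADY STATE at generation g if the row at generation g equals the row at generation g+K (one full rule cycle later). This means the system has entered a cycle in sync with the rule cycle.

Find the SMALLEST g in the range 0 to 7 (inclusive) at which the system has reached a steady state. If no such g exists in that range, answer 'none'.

Answer: 7

Derivation:
Gen 0: 001100010
Gen 1 (rule 218): 011110101
Gen 2 (rule 137): 011100000
Gen 3 (rule 161): 001001111
Gen 4 (rule 218): 010111111
Gen 5 (rule 137): 000111110
Gen 6 (rule 161): 110011100
Gen 7 (rule 218): 111111110
Gen 8 (rule 137): 111111100
Gen 9 (rule 161): 011111001
Gen 10 (rule 218): 111111110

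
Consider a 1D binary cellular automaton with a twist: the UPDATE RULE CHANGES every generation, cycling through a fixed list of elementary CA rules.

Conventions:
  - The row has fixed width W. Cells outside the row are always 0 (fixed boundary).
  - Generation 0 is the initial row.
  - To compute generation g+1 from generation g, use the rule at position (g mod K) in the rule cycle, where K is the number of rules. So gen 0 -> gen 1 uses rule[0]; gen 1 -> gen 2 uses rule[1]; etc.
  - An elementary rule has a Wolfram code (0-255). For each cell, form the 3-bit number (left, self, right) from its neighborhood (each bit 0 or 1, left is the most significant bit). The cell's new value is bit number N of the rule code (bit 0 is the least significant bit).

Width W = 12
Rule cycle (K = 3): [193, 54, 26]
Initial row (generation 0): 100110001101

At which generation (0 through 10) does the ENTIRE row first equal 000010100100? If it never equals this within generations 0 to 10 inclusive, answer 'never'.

Answer: 1

Derivation:
Gen 0: 100110001101
Gen 1 (rule 193): 000010100100
Gen 2 (rule 54): 000111111110
Gen 3 (rule 26): 001100000001
Gen 4 (rule 193): 100101111100
Gen 5 (rule 54): 111110000010
Gen 6 (rule 26): 100001000101
Gen 7 (rule 193): 001100010000
Gen 8 (rule 54): 010010111000
Gen 9 (rule 26): 101100100100
Gen 10 (rule 193): 000100000001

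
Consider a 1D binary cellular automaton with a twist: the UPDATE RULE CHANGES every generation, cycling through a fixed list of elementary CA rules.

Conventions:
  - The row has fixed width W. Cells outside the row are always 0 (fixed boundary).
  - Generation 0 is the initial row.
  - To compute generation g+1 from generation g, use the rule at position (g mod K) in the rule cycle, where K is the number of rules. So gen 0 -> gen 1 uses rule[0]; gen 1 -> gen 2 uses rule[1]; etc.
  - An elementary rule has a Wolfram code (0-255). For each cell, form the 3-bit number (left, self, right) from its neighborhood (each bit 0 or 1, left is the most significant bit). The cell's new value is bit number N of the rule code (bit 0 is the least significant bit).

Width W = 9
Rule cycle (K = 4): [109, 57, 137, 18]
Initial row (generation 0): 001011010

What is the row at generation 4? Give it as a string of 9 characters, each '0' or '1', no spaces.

Answer: 101100010

Derivation:
Gen 0: 001011010
Gen 1 (rule 109): 101111110
Gen 2 (rule 57): 011000001
Gen 3 (rule 137): 010011100
Gen 4 (rule 18): 101100010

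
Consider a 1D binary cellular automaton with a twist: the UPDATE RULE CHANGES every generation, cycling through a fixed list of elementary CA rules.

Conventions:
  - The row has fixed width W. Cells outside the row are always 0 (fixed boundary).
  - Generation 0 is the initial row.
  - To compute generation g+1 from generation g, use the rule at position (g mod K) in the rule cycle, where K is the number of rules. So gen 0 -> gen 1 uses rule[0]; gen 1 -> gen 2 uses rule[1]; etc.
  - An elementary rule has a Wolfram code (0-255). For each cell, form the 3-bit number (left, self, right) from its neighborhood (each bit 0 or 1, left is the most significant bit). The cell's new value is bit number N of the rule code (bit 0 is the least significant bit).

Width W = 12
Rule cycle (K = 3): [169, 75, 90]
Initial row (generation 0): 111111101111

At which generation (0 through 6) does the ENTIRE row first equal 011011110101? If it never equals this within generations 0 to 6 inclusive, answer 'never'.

Answer: never

Derivation:
Gen 0: 111111101111
Gen 1 (rule 169): 111111011110
Gen 2 (rule 75): 100001010010
Gen 3 (rule 90): 010010001101
Gen 4 (rule 169): 000000101010
Gen 5 (rule 75): 111111000000
Gen 6 (rule 90): 100001100000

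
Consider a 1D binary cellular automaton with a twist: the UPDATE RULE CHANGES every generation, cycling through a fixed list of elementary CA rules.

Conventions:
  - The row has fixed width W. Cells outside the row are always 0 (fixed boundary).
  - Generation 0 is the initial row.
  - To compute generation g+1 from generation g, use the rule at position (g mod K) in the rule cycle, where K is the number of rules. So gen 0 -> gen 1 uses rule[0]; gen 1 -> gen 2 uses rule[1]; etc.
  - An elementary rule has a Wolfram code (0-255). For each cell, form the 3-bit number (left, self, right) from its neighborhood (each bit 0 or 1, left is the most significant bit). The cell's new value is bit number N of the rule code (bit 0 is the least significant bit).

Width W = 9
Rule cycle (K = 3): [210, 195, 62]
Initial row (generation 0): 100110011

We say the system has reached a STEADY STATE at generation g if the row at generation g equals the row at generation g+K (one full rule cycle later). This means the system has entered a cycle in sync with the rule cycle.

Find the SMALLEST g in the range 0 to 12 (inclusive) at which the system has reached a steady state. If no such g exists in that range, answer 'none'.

Answer: none

Derivation:
Gen 0: 100110011
Gen 1 (rule 210): 011011101
Gen 2 (rule 195): 101001100
Gen 3 (rule 62): 111111010
Gen 4 (rule 210): 011111001
Gen 5 (rule 195): 101111010
Gen 6 (rule 62): 111000111
Gen 7 (rule 210): 011101011
Gen 8 (rule 195): 101100001
Gen 9 (rule 62): 111010011
Gen 10 (rule 210): 011001101
Gen 11 (rule 195): 101010100
Gen 12 (rule 62): 111111110
Gen 13 (rule 210): 011111111
Gen 14 (rule 195): 101111111
Gen 15 (rule 62): 111000000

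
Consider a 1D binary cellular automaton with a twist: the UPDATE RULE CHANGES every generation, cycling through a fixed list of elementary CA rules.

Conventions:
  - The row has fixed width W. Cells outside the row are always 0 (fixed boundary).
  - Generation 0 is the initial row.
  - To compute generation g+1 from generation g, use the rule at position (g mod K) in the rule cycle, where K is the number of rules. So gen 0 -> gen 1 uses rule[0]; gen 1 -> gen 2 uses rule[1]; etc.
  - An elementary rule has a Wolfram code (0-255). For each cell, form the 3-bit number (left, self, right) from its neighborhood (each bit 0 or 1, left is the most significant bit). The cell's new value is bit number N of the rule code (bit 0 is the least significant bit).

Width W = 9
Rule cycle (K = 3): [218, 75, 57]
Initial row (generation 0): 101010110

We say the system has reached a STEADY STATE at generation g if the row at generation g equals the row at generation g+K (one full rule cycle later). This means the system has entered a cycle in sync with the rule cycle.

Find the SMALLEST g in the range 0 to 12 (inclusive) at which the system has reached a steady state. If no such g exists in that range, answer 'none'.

Gen 0: 101010110
Gen 1 (rule 218): 000000111
Gen 2 (rule 75): 111111101
Gen 3 (rule 57): 100000010
Gen 4 (rule 218): 010000101
Gen 5 (rule 75): 100111000
Gen 6 (rule 57): 010100111
Gen 7 (rule 218): 100011111
Gen 8 (rule 75): 001110001
Gen 9 (rule 57): 101001100
Gen 10 (rule 218): 000111110
Gen 11 (rule 75): 111100010
Gen 12 (rule 57): 100011001
Gen 13 (rule 218): 010111110
Gen 14 (rule 75): 100100010
Gen 15 (rule 57): 010011001

Answer: none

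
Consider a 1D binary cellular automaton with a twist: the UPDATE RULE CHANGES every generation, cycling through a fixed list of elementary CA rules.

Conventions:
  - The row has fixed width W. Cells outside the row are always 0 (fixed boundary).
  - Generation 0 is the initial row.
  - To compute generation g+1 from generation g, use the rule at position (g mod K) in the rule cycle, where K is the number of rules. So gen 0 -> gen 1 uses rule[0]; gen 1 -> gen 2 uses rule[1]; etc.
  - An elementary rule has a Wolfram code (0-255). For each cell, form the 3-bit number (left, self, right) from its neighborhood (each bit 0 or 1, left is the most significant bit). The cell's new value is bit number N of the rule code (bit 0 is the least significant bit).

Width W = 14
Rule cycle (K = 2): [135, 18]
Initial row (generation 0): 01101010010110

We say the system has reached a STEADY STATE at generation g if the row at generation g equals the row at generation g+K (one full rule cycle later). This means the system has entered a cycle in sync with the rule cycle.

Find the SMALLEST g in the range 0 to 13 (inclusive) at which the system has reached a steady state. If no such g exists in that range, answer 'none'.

Answer: 4

Derivation:
Gen 0: 01101010010110
Gen 1 (rule 135): 10001010110000
Gen 2 (rule 18): 01010000001000
Gen 3 (rule 135): 11010111111011
Gen 4 (rule 18): 00000000000000
Gen 5 (rule 135): 11111111111111
Gen 6 (rule 18): 00000000000000
Gen 7 (rule 135): 11111111111111
Gen 8 (rule 18): 00000000000000
Gen 9 (rule 135): 11111111111111
Gen 10 (rule 18): 00000000000000
Gen 11 (rule 135): 11111111111111
Gen 12 (rule 18): 00000000000000
Gen 13 (rule 135): 11111111111111
Gen 14 (rule 18): 00000000000000
Gen 15 (rule 135): 11111111111111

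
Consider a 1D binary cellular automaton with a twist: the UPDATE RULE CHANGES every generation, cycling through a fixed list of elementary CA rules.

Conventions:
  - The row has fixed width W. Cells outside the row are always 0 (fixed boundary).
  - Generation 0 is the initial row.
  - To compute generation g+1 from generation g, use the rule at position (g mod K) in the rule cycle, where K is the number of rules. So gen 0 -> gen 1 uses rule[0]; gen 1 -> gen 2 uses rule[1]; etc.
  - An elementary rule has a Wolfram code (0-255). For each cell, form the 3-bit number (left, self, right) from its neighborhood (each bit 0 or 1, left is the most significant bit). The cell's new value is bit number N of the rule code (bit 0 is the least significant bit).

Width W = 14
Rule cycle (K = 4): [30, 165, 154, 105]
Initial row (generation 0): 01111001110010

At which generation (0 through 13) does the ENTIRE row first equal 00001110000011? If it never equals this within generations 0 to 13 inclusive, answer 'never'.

Answer: never

Derivation:
Gen 0: 01111001110010
Gen 1 (rule 30): 11000111001111
Gen 2 (rule 165): 00010010000110
Gen 3 (rule 154): 00101101001101
Gen 4 (rule 105): 10011110001110
Gen 5 (rule 30): 11110001011001
Gen 6 (rule 165): 01100101100001
Gen 7 (rule 154): 11011001010010
Gen 8 (rule 105): 11111000100000
Gen 9 (rule 30): 10000101110000
Gen 10 (rule 165): 10110110100111
Gen 11 (rule 154): 00100100011110
Gen 12 (rule 105): 10000001010010
Gen 13 (rule 30): 11000011011111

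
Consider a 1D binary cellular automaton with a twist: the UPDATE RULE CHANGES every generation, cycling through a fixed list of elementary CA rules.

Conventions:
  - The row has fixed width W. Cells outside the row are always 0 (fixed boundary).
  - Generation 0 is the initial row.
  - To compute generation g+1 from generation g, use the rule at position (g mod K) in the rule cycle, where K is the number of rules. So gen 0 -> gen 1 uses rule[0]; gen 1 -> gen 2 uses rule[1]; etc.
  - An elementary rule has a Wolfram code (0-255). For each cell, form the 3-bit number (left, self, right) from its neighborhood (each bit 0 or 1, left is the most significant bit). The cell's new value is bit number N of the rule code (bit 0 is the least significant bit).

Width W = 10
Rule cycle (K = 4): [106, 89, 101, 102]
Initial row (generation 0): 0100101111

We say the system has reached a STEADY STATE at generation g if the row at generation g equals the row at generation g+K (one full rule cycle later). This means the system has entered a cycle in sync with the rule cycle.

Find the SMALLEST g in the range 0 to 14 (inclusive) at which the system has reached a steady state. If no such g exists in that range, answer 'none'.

Answer: 1

Derivation:
Gen 0: 0100101111
Gen 1 (rule 106): 1001011001
Gen 2 (rule 89): 0100011100
Gen 3 (rule 101): 0101000101
Gen 4 (rule 102): 1111001111
Gen 5 (rule 106): 1001011001
Gen 6 (rule 89): 0100011100
Gen 7 (rule 101): 0101000101
Gen 8 (rule 102): 1111001111
Gen 9 (rule 106): 1001011001
Gen 10 (rule 89): 0100011100
Gen 11 (rule 101): 0101000101
Gen 12 (rule 102): 1111001111
Gen 13 (rule 106): 1001011001
Gen 14 (rule 89): 0100011100
Gen 15 (rule 101): 0101000101
Gen 16 (rule 102): 1111001111
Gen 17 (rule 106): 1001011001
Gen 18 (rule 89): 0100011100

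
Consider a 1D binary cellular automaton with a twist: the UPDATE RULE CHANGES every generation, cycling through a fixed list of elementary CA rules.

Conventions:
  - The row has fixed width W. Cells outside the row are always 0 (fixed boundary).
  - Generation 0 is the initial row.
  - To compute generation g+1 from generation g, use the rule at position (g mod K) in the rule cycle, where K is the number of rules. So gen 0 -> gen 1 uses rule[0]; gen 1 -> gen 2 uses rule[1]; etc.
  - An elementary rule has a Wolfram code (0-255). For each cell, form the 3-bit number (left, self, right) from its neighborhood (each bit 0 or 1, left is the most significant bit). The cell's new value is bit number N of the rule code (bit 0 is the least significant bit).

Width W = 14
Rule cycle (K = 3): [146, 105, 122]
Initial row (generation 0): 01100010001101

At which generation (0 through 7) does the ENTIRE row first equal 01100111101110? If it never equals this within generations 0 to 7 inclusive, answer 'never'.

Gen 0: 01100010001101
Gen 1 (rule 146): 10010101010000
Gen 2 (rule 105): 00001010100111
Gen 3 (rule 122): 00010101011101
Gen 4 (rule 146): 00100000001000
Gen 5 (rule 105): 10001111100011
Gen 6 (rule 122): 01011000110111
Gen 7 (rule 146): 10000101000010

Answer: never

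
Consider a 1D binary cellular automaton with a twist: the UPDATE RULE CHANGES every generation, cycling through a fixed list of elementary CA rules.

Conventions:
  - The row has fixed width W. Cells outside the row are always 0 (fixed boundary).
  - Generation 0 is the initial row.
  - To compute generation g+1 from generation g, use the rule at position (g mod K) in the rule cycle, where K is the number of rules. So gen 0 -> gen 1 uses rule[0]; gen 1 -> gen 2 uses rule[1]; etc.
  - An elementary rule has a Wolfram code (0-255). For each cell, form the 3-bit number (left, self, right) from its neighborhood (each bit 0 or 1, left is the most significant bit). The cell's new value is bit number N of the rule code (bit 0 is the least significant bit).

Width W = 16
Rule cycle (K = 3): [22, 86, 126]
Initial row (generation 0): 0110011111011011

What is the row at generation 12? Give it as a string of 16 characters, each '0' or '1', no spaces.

Answer: 1110000000011011

Derivation:
Gen 0: 0110011111011011
Gen 1 (rule 22): 1001100000000000
Gen 2 (rule 86): 1110110000000000
Gen 3 (rule 126): 1011111000000000
Gen 4 (rule 22): 1000000100000000
Gen 5 (rule 86): 1100001110000000
Gen 6 (rule 126): 1110011011000000
Gen 7 (rule 22): 0001100000100000
Gen 8 (rule 86): 0010110001110000
Gen 9 (rule 126): 0111111011011000
Gen 10 (rule 22): 1000000000000100
Gen 11 (rule 86): 1100000000001110
Gen 12 (rule 126): 1110000000011011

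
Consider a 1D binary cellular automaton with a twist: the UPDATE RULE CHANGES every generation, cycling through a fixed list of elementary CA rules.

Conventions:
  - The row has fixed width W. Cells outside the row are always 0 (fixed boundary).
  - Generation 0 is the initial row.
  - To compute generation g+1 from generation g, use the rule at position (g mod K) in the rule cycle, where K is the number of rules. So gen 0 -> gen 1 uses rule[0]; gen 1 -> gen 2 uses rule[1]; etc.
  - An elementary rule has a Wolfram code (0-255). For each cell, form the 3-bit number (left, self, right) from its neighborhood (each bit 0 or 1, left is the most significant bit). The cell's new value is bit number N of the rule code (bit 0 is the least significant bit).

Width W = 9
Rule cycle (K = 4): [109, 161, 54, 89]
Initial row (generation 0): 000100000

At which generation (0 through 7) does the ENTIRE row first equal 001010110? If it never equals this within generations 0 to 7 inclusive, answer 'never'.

Answer: 2

Derivation:
Gen 0: 000100000
Gen 1 (rule 109): 110101111
Gen 2 (rule 161): 001010110
Gen 3 (rule 54): 011111001
Gen 4 (rule 89): 010001100
Gen 5 (rule 109): 010101101
Gen 6 (rule 161): 001010010
Gen 7 (rule 54): 011111111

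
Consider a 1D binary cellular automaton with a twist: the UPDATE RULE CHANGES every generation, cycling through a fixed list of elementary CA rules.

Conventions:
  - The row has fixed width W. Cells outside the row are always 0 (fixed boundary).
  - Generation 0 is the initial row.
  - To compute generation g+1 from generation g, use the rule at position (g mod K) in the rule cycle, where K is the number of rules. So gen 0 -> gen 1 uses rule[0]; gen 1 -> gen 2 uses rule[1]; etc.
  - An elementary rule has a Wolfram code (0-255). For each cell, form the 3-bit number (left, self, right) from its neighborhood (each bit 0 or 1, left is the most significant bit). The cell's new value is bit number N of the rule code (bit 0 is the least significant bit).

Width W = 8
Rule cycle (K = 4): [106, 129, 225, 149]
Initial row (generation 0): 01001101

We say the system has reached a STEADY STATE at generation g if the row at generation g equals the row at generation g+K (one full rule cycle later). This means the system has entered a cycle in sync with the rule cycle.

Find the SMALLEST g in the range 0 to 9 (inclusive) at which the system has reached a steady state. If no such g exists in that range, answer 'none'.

Gen 0: 01001101
Gen 1 (rule 106): 10011110
Gen 2 (rule 129): 00001100
Gen 3 (rule 225): 11100101
Gen 4 (rule 149): 01010101
Gen 5 (rule 106): 10101010
Gen 6 (rule 129): 00000000
Gen 7 (rule 225): 11111111
Gen 8 (rule 149): 01111110
Gen 9 (rule 106): 11000010
Gen 10 (rule 129): 00011000
Gen 11 (rule 225): 11001011
Gen 12 (rule 149): 00101000
Gen 13 (rule 106): 01010000

Answer: none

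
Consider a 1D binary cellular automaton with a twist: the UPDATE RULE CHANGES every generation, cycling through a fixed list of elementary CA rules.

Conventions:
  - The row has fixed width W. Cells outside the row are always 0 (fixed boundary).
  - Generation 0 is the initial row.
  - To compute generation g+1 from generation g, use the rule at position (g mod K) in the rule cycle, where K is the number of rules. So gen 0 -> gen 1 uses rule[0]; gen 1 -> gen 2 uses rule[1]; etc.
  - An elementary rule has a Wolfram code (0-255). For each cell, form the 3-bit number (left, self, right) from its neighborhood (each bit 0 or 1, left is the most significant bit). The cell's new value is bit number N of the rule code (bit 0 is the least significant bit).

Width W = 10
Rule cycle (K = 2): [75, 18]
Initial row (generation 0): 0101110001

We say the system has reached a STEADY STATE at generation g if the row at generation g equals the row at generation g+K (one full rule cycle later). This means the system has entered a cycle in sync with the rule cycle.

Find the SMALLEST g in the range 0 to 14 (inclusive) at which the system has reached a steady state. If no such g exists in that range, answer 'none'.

Gen 0: 0101110001
Gen 1 (rule 75): 1001010110
Gen 2 (rule 18): 0110000001
Gen 3 (rule 75): 1110111110
Gen 4 (rule 18): 0000000001
Gen 5 (rule 75): 1111111110
Gen 6 (rule 18): 0000000001
Gen 7 (rule 75): 1111111110
Gen 8 (rule 18): 0000000001
Gen 9 (rule 75): 1111111110
Gen 10 (rule 18): 0000000001
Gen 11 (rule 75): 1111111110
Gen 12 (rule 18): 0000000001
Gen 13 (rule 75): 1111111110
Gen 14 (rule 18): 0000000001
Gen 15 (rule 75): 1111111110
Gen 16 (rule 18): 0000000001

Answer: 4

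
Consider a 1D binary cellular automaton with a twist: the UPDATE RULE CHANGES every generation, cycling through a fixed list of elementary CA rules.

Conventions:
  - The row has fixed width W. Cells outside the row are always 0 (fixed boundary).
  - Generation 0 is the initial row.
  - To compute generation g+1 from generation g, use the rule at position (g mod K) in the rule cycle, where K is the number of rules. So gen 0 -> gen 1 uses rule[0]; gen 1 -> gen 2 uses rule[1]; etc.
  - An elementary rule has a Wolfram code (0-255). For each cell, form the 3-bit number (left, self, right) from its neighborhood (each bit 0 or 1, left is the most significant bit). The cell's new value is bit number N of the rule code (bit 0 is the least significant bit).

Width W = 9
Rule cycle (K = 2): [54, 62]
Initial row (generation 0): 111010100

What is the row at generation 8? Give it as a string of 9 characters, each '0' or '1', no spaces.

Gen 0: 111010100
Gen 1 (rule 54): 000111110
Gen 2 (rule 62): 001100001
Gen 3 (rule 54): 010010011
Gen 4 (rule 62): 111111110
Gen 5 (rule 54): 000000001
Gen 6 (rule 62): 000000011
Gen 7 (rule 54): 000000100
Gen 8 (rule 62): 000001110

Answer: 000001110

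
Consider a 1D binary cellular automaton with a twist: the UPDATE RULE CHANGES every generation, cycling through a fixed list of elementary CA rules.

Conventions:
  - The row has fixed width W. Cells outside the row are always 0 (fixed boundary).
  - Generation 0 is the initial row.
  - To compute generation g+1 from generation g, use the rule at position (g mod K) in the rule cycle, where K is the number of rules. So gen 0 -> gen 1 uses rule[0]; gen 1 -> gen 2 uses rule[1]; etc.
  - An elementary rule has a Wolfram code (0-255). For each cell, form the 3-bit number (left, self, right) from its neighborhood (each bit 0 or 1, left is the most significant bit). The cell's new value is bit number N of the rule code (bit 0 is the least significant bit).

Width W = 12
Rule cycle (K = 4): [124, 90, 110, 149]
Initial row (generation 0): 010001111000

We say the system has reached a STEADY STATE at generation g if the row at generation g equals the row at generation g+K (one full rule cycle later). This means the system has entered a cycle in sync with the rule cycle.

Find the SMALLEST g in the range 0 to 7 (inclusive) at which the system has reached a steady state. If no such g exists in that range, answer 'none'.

Answer: none

Derivation:
Gen 0: 010001111000
Gen 1 (rule 124): 011001001100
Gen 2 (rule 90): 111110111110
Gen 3 (rule 110): 100011100010
Gen 4 (rule 149): 111001011011
Gen 5 (rule 124): 101101111111
Gen 6 (rule 90): 001101000001
Gen 7 (rule 110): 011111000011
Gen 8 (rule 149): 001110111000
Gen 9 (rule 124): 001011101100
Gen 10 (rule 90): 010010101110
Gen 11 (rule 110): 110111111010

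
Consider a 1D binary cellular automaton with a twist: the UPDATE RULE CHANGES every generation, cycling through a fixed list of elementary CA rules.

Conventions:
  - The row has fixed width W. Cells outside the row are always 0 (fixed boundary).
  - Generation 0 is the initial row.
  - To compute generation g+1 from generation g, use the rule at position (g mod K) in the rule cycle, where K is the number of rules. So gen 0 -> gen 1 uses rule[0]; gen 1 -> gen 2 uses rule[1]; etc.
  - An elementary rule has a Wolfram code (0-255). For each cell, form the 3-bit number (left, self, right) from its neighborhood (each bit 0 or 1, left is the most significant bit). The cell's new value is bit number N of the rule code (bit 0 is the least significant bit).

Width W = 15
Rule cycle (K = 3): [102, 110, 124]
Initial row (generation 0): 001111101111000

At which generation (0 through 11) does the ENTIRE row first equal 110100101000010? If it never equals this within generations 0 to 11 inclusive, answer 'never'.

Gen 0: 001111101111000
Gen 1 (rule 102): 010000110001000
Gen 2 (rule 110): 110001110011000
Gen 3 (rule 124): 111001011011100
Gen 4 (rule 102): 001011101100100
Gen 5 (rule 110): 011110111101100
Gen 6 (rule 124): 010011100111110
Gen 7 (rule 102): 110100101000010
Gen 8 (rule 110): 111101111000110
Gen 9 (rule 124): 100111001100111
Gen 10 (rule 102): 101001010101001
Gen 11 (rule 110): 111011111111011

Answer: 7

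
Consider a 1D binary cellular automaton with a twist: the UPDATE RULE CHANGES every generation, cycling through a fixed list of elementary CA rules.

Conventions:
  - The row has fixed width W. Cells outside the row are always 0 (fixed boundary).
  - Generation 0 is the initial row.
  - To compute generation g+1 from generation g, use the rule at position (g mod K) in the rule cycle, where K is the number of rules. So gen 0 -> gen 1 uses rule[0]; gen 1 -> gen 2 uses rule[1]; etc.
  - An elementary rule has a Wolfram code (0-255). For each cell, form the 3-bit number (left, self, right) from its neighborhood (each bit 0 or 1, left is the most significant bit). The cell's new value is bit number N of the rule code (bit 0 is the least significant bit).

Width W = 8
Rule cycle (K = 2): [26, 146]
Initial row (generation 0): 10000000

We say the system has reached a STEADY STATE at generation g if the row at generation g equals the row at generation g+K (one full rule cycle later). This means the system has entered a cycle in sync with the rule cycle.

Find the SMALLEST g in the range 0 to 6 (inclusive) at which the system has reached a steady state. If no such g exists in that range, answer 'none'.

Gen 0: 10000000
Gen 1 (rule 26): 01000000
Gen 2 (rule 146): 10100000
Gen 3 (rule 26): 00010000
Gen 4 (rule 146): 00101000
Gen 5 (rule 26): 01000100
Gen 6 (rule 146): 10101010
Gen 7 (rule 26): 00000001
Gen 8 (rule 146): 00000010

Answer: none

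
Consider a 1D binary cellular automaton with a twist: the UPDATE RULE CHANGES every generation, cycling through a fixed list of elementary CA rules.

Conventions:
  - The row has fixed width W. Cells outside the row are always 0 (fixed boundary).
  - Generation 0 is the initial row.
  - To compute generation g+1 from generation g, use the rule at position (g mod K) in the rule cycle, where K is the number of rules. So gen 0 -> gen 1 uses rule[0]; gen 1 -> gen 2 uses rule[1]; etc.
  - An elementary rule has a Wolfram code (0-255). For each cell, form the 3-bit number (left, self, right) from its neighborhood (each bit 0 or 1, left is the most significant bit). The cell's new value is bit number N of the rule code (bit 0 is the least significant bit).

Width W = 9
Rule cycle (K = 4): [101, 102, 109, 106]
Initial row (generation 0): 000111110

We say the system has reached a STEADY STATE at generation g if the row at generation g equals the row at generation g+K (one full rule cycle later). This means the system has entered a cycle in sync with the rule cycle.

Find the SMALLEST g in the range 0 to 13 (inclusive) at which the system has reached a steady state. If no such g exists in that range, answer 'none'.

Gen 0: 000111110
Gen 1 (rule 101): 110000010
Gen 2 (rule 102): 010000110
Gen 3 (rule 109): 010110110
Gen 4 (rule 106): 101111110
Gen 5 (rule 101): 110000010
Gen 6 (rule 102): 010000110
Gen 7 (rule 109): 010110110
Gen 8 (rule 106): 101111110
Gen 9 (rule 101): 110000010
Gen 10 (rule 102): 010000110
Gen 11 (rule 109): 010110110
Gen 12 (rule 106): 101111110
Gen 13 (rule 101): 110000010
Gen 14 (rule 102): 010000110
Gen 15 (rule 109): 010110110
Gen 16 (rule 106): 101111110
Gen 17 (rule 101): 110000010

Answer: 1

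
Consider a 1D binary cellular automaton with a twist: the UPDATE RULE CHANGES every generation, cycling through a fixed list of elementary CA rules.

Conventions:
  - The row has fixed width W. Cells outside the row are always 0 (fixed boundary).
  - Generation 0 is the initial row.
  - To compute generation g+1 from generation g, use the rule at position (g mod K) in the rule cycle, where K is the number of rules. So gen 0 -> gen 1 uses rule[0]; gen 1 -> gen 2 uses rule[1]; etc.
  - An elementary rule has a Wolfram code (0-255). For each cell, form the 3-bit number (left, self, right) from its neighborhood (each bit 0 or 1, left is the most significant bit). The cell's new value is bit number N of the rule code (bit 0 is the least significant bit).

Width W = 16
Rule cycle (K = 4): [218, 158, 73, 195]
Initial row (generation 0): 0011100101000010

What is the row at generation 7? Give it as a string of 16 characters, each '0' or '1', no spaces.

Gen 0: 0011100101000010
Gen 1 (rule 218): 0111111000100101
Gen 2 (rule 158): 1111110101111101
Gen 3 (rule 73): 1000010001000100
Gen 4 (rule 195): 0011100110011001
Gen 5 (rule 218): 0111111111111110
Gen 6 (rule 158): 1111111111111101
Gen 7 (rule 73): 1000000000000100

Answer: 1000000000000100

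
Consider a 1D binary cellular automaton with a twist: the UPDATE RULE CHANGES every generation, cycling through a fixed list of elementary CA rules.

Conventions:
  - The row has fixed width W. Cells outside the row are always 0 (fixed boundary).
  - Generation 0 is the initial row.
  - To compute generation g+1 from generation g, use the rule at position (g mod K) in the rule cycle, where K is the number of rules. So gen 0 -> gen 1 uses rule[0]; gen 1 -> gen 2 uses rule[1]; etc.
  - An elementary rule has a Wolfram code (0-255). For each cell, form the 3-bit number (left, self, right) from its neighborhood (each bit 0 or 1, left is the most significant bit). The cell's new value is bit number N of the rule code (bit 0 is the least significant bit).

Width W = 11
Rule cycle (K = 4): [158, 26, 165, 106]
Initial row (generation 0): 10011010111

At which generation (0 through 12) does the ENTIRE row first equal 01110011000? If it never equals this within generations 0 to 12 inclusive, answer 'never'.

Answer: 9

Derivation:
Gen 0: 10011010111
Gen 1 (rule 158): 11110010110
Gen 2 (rule 26): 10001100101
Gen 3 (rule 165): 10100000111
Gen 4 (rule 106): 01000001101
Gen 5 (rule 158): 11100011001
Gen 6 (rule 26): 10010110110
Gen 7 (rule 165): 10011001000
Gen 8 (rule 106): 00111010000
Gen 9 (rule 158): 01110011000
Gen 10 (rule 26): 11001110100
Gen 11 (rule 165): 00000101101
Gen 12 (rule 106): 00001011110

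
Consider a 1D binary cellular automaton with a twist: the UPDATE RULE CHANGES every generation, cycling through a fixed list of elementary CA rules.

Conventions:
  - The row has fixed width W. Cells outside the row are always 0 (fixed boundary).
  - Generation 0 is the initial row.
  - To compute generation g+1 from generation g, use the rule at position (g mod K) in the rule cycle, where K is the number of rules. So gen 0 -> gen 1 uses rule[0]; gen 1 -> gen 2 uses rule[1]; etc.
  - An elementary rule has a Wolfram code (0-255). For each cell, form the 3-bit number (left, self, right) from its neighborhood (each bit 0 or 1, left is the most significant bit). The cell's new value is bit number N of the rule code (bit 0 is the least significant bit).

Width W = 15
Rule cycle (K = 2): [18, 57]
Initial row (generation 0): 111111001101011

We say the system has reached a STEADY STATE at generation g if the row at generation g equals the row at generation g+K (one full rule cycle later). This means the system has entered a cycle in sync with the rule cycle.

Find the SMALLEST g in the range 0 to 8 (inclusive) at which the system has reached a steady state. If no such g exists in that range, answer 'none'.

Answer: 3

Derivation:
Gen 0: 111111001101011
Gen 1 (rule 18): 000000110000000
Gen 2 (rule 57): 111110101111111
Gen 3 (rule 18): 000000000000000
Gen 4 (rule 57): 111111111111111
Gen 5 (rule 18): 000000000000000
Gen 6 (rule 57): 111111111111111
Gen 7 (rule 18): 000000000000000
Gen 8 (rule 57): 111111111111111
Gen 9 (rule 18): 000000000000000
Gen 10 (rule 57): 111111111111111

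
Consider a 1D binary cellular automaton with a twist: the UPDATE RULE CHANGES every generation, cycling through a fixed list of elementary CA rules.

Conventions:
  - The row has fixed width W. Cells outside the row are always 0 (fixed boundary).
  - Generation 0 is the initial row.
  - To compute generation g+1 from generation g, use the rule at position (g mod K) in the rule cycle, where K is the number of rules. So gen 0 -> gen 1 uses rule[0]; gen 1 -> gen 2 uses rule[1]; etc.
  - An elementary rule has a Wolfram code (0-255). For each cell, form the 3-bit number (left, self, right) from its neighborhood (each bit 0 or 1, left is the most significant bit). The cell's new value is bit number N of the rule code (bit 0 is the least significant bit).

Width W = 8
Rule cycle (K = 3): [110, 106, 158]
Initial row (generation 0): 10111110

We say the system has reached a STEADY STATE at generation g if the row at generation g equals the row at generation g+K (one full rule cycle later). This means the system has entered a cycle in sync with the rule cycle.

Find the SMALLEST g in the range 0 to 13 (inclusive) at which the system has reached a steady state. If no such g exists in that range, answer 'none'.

Gen 0: 10111110
Gen 1 (rule 110): 11100010
Gen 2 (rule 106): 10100100
Gen 3 (rule 158): 10111110
Gen 4 (rule 110): 11100010
Gen 5 (rule 106): 10100100
Gen 6 (rule 158): 10111110
Gen 7 (rule 110): 11100010
Gen 8 (rule 106): 10100100
Gen 9 (rule 158): 10111110
Gen 10 (rule 110): 11100010
Gen 11 (rule 106): 10100100
Gen 12 (rule 158): 10111110
Gen 13 (rule 110): 11100010
Gen 14 (rule 106): 10100100
Gen 15 (rule 158): 10111110
Gen 16 (rule 110): 11100010

Answer: 0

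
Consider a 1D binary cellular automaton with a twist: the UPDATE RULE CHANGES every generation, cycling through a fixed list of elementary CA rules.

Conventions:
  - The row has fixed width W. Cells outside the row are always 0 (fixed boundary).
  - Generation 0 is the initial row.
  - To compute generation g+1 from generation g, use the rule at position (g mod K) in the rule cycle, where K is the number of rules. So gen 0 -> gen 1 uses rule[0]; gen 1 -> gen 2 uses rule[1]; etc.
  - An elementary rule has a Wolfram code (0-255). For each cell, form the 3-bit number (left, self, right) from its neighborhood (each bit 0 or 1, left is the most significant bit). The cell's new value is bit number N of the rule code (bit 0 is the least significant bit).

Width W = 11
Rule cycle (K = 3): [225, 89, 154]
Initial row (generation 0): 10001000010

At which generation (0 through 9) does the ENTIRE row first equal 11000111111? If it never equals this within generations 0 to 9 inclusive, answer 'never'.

Gen 0: 10001000010
Gen 1 (rule 225): 00100011000
Gen 2 (rule 89): 10011011111
Gen 3 (rule 154): 01110011110
Gen 4 (rule 225): 00110001110
Gen 5 (rule 89): 10111101011
Gen 6 (rule 154): 00111000010
Gen 7 (rule 225): 10011011000
Gen 8 (rule 89): 01011011111
Gen 9 (rule 154): 10010011110

Answer: never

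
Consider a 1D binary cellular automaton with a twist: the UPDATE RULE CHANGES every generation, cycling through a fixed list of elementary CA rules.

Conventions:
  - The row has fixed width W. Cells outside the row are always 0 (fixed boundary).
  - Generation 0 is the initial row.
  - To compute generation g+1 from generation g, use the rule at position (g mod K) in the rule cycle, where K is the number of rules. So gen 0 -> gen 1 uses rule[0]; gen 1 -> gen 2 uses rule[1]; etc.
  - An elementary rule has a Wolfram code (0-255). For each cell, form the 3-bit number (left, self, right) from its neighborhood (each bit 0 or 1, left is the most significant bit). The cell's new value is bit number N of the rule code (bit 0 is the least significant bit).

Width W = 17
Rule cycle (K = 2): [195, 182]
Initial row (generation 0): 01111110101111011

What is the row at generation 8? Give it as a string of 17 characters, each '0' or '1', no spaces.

Answer: 00001001011111100

Derivation:
Gen 0: 01111110101111011
Gen 1 (rule 195): 10111110000111001
Gen 2 (rule 182): 11011101001010111
Gen 3 (rule 195): 01001100010000011
Gen 4 (rule 182): 11110010111000100
Gen 5 (rule 195): 01110100011011001
Gen 6 (rule 182): 10101110100100111
Gen 7 (rule 195): 00000110001001011
Gen 8 (rule 182): 00001001011111100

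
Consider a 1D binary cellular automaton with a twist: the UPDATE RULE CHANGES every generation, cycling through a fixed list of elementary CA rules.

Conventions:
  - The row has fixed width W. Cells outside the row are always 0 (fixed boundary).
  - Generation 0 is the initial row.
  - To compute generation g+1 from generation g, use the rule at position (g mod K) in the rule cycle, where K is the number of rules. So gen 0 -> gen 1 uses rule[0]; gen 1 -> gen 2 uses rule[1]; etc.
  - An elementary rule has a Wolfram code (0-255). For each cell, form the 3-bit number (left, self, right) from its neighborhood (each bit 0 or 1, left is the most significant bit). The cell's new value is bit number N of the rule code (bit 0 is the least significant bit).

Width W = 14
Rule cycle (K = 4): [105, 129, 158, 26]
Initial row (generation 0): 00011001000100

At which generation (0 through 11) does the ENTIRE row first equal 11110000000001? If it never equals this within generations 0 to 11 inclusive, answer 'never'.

Answer: 10

Derivation:
Gen 0: 00011001000100
Gen 1 (rule 105): 11011000010001
Gen 2 (rule 129): 00000011000100
Gen 3 (rule 158): 00000110101110
Gen 4 (rule 26): 00001100001001
Gen 5 (rule 105): 11101101100000
Gen 6 (rule 129): 01000000001111
Gen 7 (rule 158): 11100000011110
Gen 8 (rule 26): 10010000110001
Gen 9 (rule 105): 00000110110100
Gen 10 (rule 129): 11110000000001
Gen 11 (rule 158): 11101000000011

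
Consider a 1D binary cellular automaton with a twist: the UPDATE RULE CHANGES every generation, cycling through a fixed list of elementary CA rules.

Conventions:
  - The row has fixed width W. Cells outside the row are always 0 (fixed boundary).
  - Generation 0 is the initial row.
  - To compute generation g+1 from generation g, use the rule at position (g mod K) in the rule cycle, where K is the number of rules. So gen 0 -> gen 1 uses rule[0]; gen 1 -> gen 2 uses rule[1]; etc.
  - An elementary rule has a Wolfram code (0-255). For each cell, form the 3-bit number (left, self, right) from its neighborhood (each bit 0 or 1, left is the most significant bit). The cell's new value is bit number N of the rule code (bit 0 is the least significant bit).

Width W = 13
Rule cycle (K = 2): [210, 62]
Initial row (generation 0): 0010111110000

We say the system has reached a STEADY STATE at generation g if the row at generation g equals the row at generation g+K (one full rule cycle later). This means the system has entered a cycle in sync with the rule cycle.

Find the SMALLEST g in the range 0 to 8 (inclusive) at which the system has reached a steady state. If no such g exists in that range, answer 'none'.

Answer: none

Derivation:
Gen 0: 0010111110000
Gen 1 (rule 210): 0100011111000
Gen 2 (rule 62): 1110110000100
Gen 3 (rule 210): 0110011001010
Gen 4 (rule 62): 1101110111111
Gen 5 (rule 210): 0100110011111
Gen 6 (rule 62): 1111101110000
Gen 7 (rule 210): 0111100111000
Gen 8 (rule 62): 1100011100100
Gen 9 (rule 210): 0110101111010
Gen 10 (rule 62): 1101111000111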